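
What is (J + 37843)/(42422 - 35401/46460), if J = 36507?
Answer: 3454301000/1970890719 ≈ 1.7527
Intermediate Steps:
(J + 37843)/(42422 - 35401/46460) = (36507 + 37843)/(42422 - 35401/46460) = 74350/(42422 - 35401*1/46460) = 74350/(42422 - 35401/46460) = 74350/(1970890719/46460) = 74350*(46460/1970890719) = 3454301000/1970890719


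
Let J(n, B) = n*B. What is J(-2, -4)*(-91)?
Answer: -728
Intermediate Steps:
J(n, B) = B*n
J(-2, -4)*(-91) = -4*(-2)*(-91) = 8*(-91) = -728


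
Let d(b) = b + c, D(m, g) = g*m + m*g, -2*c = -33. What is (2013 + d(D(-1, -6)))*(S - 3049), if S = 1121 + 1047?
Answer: -3597123/2 ≈ -1.7986e+6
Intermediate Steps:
c = 33/2 (c = -½*(-33) = 33/2 ≈ 16.500)
S = 2168
D(m, g) = 2*g*m (D(m, g) = g*m + g*m = 2*g*m)
d(b) = 33/2 + b (d(b) = b + 33/2 = 33/2 + b)
(2013 + d(D(-1, -6)))*(S - 3049) = (2013 + (33/2 + 2*(-6)*(-1)))*(2168 - 3049) = (2013 + (33/2 + 12))*(-881) = (2013 + 57/2)*(-881) = (4083/2)*(-881) = -3597123/2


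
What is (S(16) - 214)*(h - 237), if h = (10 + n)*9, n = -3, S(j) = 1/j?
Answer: 297801/8 ≈ 37225.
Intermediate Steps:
h = 63 (h = (10 - 3)*9 = 7*9 = 63)
(S(16) - 214)*(h - 237) = (1/16 - 214)*(63 - 237) = (1/16 - 214)*(-174) = -3423/16*(-174) = 297801/8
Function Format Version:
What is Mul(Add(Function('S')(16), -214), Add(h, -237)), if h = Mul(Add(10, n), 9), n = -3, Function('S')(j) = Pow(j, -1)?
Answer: Rational(297801, 8) ≈ 37225.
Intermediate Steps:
h = 63 (h = Mul(Add(10, -3), 9) = Mul(7, 9) = 63)
Mul(Add(Function('S')(16), -214), Add(h, -237)) = Mul(Add(Pow(16, -1), -214), Add(63, -237)) = Mul(Add(Rational(1, 16), -214), -174) = Mul(Rational(-3423, 16), -174) = Rational(297801, 8)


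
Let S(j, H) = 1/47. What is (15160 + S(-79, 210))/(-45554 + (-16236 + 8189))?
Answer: -13971/49397 ≈ -0.28283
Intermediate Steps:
S(j, H) = 1/47
(15160 + S(-79, 210))/(-45554 + (-16236 + 8189)) = (15160 + 1/47)/(-45554 + (-16236 + 8189)) = 712521/(47*(-45554 - 8047)) = (712521/47)/(-53601) = (712521/47)*(-1/53601) = -13971/49397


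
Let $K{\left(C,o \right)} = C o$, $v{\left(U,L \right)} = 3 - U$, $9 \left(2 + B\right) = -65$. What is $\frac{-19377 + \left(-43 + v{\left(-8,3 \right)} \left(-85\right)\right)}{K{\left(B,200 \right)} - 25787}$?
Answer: $\frac{183195}{248683} \approx 0.73666$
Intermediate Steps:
$B = - \frac{83}{9}$ ($B = -2 + \frac{1}{9} \left(-65\right) = -2 - \frac{65}{9} = - \frac{83}{9} \approx -9.2222$)
$\frac{-19377 + \left(-43 + v{\left(-8,3 \right)} \left(-85\right)\right)}{K{\left(B,200 \right)} - 25787} = \frac{-19377 + \left(-43 + \left(3 - -8\right) \left(-85\right)\right)}{\left(- \frac{83}{9}\right) 200 - 25787} = \frac{-19377 + \left(-43 + \left(3 + 8\right) \left(-85\right)\right)}{- \frac{16600}{9} - 25787} = \frac{-19377 + \left(-43 + 11 \left(-85\right)\right)}{- \frac{248683}{9}} = \left(-19377 - 978\right) \left(- \frac{9}{248683}\right) = \left(-20355\right) \left(- \frac{9}{248683}\right) = \frac{183195}{248683}$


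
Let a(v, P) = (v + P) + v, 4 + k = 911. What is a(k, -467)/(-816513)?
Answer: -449/272171 ≈ -0.0016497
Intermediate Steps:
k = 907 (k = -4 + 911 = 907)
a(v, P) = P + 2*v (a(v, P) = (P + v) + v = P + 2*v)
a(k, -467)/(-816513) = (-467 + 2*907)/(-816513) = (-467 + 1814)*(-1/816513) = 1347*(-1/816513) = -449/272171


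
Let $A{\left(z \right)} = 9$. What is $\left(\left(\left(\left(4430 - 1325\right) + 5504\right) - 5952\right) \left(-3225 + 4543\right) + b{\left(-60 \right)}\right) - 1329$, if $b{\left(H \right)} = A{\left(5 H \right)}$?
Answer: $3500606$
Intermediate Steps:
$b{\left(H \right)} = 9$
$\left(\left(\left(\left(4430 - 1325\right) + 5504\right) - 5952\right) \left(-3225 + 4543\right) + b{\left(-60 \right)}\right) - 1329 = \left(\left(\left(\left(4430 - 1325\right) + 5504\right) - 5952\right) \left(-3225 + 4543\right) + 9\right) - 1329 = \left(\left(\left(3105 + 5504\right) - 5952\right) 1318 + 9\right) - 1329 = \left(\left(8609 - 5952\right) 1318 + 9\right) - 1329 = \left(2657 \cdot 1318 + 9\right) - 1329 = \left(3501926 + 9\right) - 1329 = 3501935 - 1329 = 3500606$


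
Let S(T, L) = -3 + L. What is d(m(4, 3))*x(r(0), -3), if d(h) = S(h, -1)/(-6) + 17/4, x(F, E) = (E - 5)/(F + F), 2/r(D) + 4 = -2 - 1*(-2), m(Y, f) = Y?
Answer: 118/3 ≈ 39.333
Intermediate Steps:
r(D) = -½ (r(D) = 2/(-4 + (-2 - 1*(-2))) = 2/(-4 + (-2 + 2)) = 2/(-4 + 0) = 2/(-4) = 2*(-¼) = -½)
x(F, E) = (-5 + E)/(2*F) (x(F, E) = (-5 + E)/((2*F)) = (-5 + E)*(1/(2*F)) = (-5 + E)/(2*F))
d(h) = 59/12 (d(h) = (-3 - 1)/(-6) + 17/4 = -4*(-⅙) + 17*(¼) = ⅔ + 17/4 = 59/12)
d(m(4, 3))*x(r(0), -3) = 59*((-5 - 3)/(2*(-½)))/12 = 59*((½)*(-2)*(-8))/12 = (59/12)*8 = 118/3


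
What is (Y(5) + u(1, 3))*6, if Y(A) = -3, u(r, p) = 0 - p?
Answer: -36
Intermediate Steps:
u(r, p) = -p
(Y(5) + u(1, 3))*6 = (-3 - 1*3)*6 = (-3 - 3)*6 = -6*6 = -36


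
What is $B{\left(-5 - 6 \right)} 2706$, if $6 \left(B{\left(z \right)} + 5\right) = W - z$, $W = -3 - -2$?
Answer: $-9020$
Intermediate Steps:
$W = -1$ ($W = -3 + 2 = -1$)
$B{\left(z \right)} = - \frac{31}{6} - \frac{z}{6}$ ($B{\left(z \right)} = -5 + \frac{-1 - z}{6} = -5 - \left(\frac{1}{6} + \frac{z}{6}\right) = - \frac{31}{6} - \frac{z}{6}$)
$B{\left(-5 - 6 \right)} 2706 = \left(- \frac{31}{6} - \frac{-5 - 6}{6}\right) 2706 = \left(- \frac{31}{6} - - \frac{11}{6}\right) 2706 = \left(- \frac{31}{6} + \frac{11}{6}\right) 2706 = \left(- \frac{10}{3}\right) 2706 = -9020$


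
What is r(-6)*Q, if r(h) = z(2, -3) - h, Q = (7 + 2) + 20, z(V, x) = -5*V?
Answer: -116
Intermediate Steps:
Q = 29 (Q = 9 + 20 = 29)
r(h) = -10 - h (r(h) = -5*2 - h = -10 - h)
r(-6)*Q = (-10 - 1*(-6))*29 = (-10 + 6)*29 = -4*29 = -116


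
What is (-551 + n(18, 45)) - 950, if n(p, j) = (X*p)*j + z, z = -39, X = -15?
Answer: -13690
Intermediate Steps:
n(p, j) = -39 - 15*j*p (n(p, j) = (-15*p)*j - 39 = -15*j*p - 39 = -39 - 15*j*p)
(-551 + n(18, 45)) - 950 = (-551 + (-39 - 15*45*18)) - 950 = (-551 + (-39 - 12150)) - 950 = (-551 - 12189) - 950 = -12740 - 950 = -13690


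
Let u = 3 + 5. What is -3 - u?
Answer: -11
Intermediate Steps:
u = 8
-3 - u = -3 - 1*8 = -3 - 8 = -11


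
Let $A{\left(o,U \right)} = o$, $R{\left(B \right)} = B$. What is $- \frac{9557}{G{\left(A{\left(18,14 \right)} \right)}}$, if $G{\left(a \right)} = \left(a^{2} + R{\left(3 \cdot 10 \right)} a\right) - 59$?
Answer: $- \frac{9557}{805} \approx -11.872$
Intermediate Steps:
$G{\left(a \right)} = -59 + a^{2} + 30 a$ ($G{\left(a \right)} = \left(a^{2} + 3 \cdot 10 a\right) - 59 = \left(a^{2} + 30 a\right) - 59 = -59 + a^{2} + 30 a$)
$- \frac{9557}{G{\left(A{\left(18,14 \right)} \right)}} = - \frac{9557}{-59 + 18^{2} + 30 \cdot 18} = - \frac{9557}{-59 + 324 + 540} = - \frac{9557}{805}$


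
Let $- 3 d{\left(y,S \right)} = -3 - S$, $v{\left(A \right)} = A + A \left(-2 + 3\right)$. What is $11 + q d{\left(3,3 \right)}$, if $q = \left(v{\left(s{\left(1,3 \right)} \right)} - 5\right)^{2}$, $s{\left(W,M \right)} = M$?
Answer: $13$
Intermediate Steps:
$v{\left(A \right)} = 2 A$ ($v{\left(A \right)} = A + A 1 = A + A = 2 A$)
$d{\left(y,S \right)} = 1 + \frac{S}{3}$ ($d{\left(y,S \right)} = - \frac{-3 - S}{3} = 1 + \frac{S}{3}$)
$q = 1$ ($q = \left(2 \cdot 3 - 5\right)^{2} = \left(6 - 5\right)^{2} = 1^{2} = 1$)
$11 + q d{\left(3,3 \right)} = 11 + 1 \left(1 + \frac{1}{3} \cdot 3\right) = 11 + 1 \left(1 + 1\right) = 11 + 1 \cdot 2 = 11 + 2 = 13$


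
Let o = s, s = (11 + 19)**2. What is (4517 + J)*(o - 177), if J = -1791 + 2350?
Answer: 3669948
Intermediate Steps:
s = 900 (s = 30**2 = 900)
J = 559
o = 900
(4517 + J)*(o - 177) = (4517 + 559)*(900 - 177) = 5076*723 = 3669948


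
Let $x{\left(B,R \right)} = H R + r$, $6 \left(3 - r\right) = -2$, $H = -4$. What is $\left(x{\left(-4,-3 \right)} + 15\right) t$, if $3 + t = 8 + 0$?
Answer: $\frac{455}{3} \approx 151.67$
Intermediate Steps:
$r = \frac{10}{3}$ ($r = 3 - - \frac{1}{3} = 3 + \frac{1}{3} = \frac{10}{3} \approx 3.3333$)
$x{\left(B,R \right)} = \frac{10}{3} - 4 R$ ($x{\left(B,R \right)} = - 4 R + \frac{10}{3} = \frac{10}{3} - 4 R$)
$t = 5$ ($t = -3 + \left(8 + 0\right) = -3 + 8 = 5$)
$\left(x{\left(-4,-3 \right)} + 15\right) t = \left(\left(\frac{10}{3} - -12\right) + 15\right) 5 = \left(\left(\frac{10}{3} + 12\right) + 15\right) 5 = \left(\frac{46}{3} + 15\right) 5 = \frac{91}{3} \cdot 5 = \frac{455}{3}$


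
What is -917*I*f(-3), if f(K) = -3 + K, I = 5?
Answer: 27510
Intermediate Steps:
-917*I*f(-3) = -4585*(-3 - 3) = -4585*(-6) = -917*(-30) = 27510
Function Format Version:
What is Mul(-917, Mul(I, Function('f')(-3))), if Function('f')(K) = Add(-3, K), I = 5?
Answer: 27510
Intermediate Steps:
Mul(-917, Mul(I, Function('f')(-3))) = Mul(-917, Mul(5, Add(-3, -3))) = Mul(-917, Mul(5, -6)) = Mul(-917, -30) = 27510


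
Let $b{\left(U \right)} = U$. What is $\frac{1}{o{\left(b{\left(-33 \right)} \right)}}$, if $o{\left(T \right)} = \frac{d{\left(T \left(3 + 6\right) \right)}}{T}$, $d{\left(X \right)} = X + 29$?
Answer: $\frac{33}{268} \approx 0.12313$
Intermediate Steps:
$d{\left(X \right)} = 29 + X$
$o{\left(T \right)} = \frac{29 + 9 T}{T}$ ($o{\left(T \right)} = \frac{29 + T \left(3 + 6\right)}{T} = \frac{29 + T 9}{T} = \frac{29 + 9 T}{T}$)
$\frac{1}{o{\left(b{\left(-33 \right)} \right)}} = \frac{1}{9 + \frac{29}{-33}} = \frac{1}{9 + 29 \left(- \frac{1}{33}\right)} = \frac{1}{9 - \frac{29}{33}} = \frac{1}{\frac{268}{33}} = \frac{33}{268}$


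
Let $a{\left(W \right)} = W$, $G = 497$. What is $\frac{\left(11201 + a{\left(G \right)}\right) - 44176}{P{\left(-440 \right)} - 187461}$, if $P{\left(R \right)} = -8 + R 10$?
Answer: $\frac{32478}{191869} \approx 0.16927$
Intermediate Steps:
$P{\left(R \right)} = -8 + 10 R$
$\frac{\left(11201 + a{\left(G \right)}\right) - 44176}{P{\left(-440 \right)} - 187461} = \frac{\left(11201 + 497\right) - 44176}{\left(-8 + 10 \left(-440\right)\right) - 187461} = \frac{11698 - 44176}{\left(-8 - 4400\right) - 187461} = - \frac{32478}{-4408 - 187461} = - \frac{32478}{-191869} = \left(-32478\right) \left(- \frac{1}{191869}\right) = \frac{32478}{191869}$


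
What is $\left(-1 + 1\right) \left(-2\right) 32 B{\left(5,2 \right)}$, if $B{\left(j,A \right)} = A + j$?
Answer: $0$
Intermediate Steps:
$\left(-1 + 1\right) \left(-2\right) 32 B{\left(5,2 \right)} = \left(-1 + 1\right) \left(-2\right) 32 \left(2 + 5\right) = 0 \left(-2\right) 32 \cdot 7 = 0 \cdot 32 \cdot 7 = 0 \cdot 7 = 0$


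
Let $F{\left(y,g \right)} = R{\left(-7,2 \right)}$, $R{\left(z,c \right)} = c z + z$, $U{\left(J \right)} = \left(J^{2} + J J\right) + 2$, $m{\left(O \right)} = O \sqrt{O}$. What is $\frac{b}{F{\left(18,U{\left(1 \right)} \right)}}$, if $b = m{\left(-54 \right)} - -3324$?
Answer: $- \frac{1108}{7} + \frac{54 i \sqrt{6}}{7} \approx -158.29 + 18.896 i$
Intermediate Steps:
$m{\left(O \right)} = O^{\frac{3}{2}}$
$b = 3324 - 162 i \sqrt{6}$ ($b = \left(-54\right)^{\frac{3}{2}} - -3324 = - 162 i \sqrt{6} + 3324 = 3324 - 162 i \sqrt{6} \approx 3324.0 - 396.82 i$)
$U{\left(J \right)} = 2 + 2 J^{2}$ ($U{\left(J \right)} = \left(J^{2} + J^{2}\right) + 2 = 2 J^{2} + 2 = 2 + 2 J^{2}$)
$R{\left(z,c \right)} = z + c z$
$F{\left(y,g \right)} = -21$ ($F{\left(y,g \right)} = - 7 \left(1 + 2\right) = \left(-7\right) 3 = -21$)
$\frac{b}{F{\left(18,U{\left(1 \right)} \right)}} = \frac{3324 - 162 i \sqrt{6}}{-21} = \left(3324 - 162 i \sqrt{6}\right) \left(- \frac{1}{21}\right) = - \frac{1108}{7} + \frac{54 i \sqrt{6}}{7}$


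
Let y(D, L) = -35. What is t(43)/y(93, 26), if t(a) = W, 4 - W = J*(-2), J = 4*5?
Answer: -44/35 ≈ -1.2571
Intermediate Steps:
J = 20
W = 44 (W = 4 - 20*(-2) = 4 - 1*(-40) = 4 + 40 = 44)
t(a) = 44
t(43)/y(93, 26) = 44/(-35) = 44*(-1/35) = -44/35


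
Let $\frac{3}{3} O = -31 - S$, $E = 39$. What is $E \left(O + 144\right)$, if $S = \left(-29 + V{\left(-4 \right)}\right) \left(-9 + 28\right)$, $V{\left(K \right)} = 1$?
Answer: $25155$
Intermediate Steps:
$S = -532$ ($S = \left(-29 + 1\right) \left(-9 + 28\right) = \left(-28\right) 19 = -532$)
$O = 501$ ($O = -31 - -532 = -31 + 532 = 501$)
$E \left(O + 144\right) = 39 \left(501 + 144\right) = 39 \cdot 645 = 25155$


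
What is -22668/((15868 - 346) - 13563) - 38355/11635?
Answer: -22591975/1519531 ≈ -14.868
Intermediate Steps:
-22668/((15868 - 346) - 13563) - 38355/11635 = -22668/(15522 - 13563) - 38355*1/11635 = -22668/1959 - 7671/2327 = -22668*1/1959 - 7671/2327 = -7556/653 - 7671/2327 = -22591975/1519531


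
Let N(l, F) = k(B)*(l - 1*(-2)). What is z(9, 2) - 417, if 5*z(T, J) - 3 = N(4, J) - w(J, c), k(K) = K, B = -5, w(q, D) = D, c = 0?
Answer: -2112/5 ≈ -422.40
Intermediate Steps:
N(l, F) = -10 - 5*l (N(l, F) = -5*(l - 1*(-2)) = -5*(l + 2) = -5*(2 + l) = -10 - 5*l)
z(T, J) = -27/5 (z(T, J) = ⅗ + ((-10 - 5*4) - 1*0)/5 = ⅗ + ((-10 - 20) + 0)/5 = ⅗ + (-30 + 0)/5 = ⅗ + (⅕)*(-30) = ⅗ - 6 = -27/5)
z(9, 2) - 417 = -27/5 - 417 = -2112/5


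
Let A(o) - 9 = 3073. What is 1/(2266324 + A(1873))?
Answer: 1/2269406 ≈ 4.4064e-7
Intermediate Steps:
A(o) = 3082 (A(o) = 9 + 3073 = 3082)
1/(2266324 + A(1873)) = 1/(2266324 + 3082) = 1/2269406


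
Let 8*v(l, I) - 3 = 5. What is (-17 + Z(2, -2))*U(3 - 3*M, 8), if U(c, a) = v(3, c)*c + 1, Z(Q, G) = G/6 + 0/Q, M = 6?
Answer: 728/3 ≈ 242.67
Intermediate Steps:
v(l, I) = 1 (v(l, I) = 3/8 + (⅛)*5 = 3/8 + 5/8 = 1)
Z(Q, G) = G/6 (Z(Q, G) = G*(⅙) + 0 = G/6 + 0 = G/6)
U(c, a) = 1 + c (U(c, a) = 1*c + 1 = c + 1 = 1 + c)
(-17 + Z(2, -2))*U(3 - 3*M, 8) = (-17 + (⅙)*(-2))*(1 + (3 - 3*6)) = (-17 - ⅓)*(1 + (3 - 18)) = -52*(1 - 15)/3 = -52/3*(-14) = 728/3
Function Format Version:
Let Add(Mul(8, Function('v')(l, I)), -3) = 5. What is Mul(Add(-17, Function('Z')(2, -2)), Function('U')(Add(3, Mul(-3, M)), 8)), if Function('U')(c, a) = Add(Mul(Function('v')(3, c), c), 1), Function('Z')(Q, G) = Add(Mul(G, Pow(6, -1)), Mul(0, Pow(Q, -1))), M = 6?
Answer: Rational(728, 3) ≈ 242.67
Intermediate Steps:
Function('v')(l, I) = 1 (Function('v')(l, I) = Add(Rational(3, 8), Mul(Rational(1, 8), 5)) = Add(Rational(3, 8), Rational(5, 8)) = 1)
Function('Z')(Q, G) = Mul(Rational(1, 6), G) (Function('Z')(Q, G) = Add(Mul(G, Rational(1, 6)), 0) = Add(Mul(Rational(1, 6), G), 0) = Mul(Rational(1, 6), G))
Function('U')(c, a) = Add(1, c) (Function('U')(c, a) = Add(Mul(1, c), 1) = Add(c, 1) = Add(1, c))
Mul(Add(-17, Function('Z')(2, -2)), Function('U')(Add(3, Mul(-3, M)), 8)) = Mul(Add(-17, Mul(Rational(1, 6), -2)), Add(1, Add(3, Mul(-3, 6)))) = Mul(Add(-17, Rational(-1, 3)), Add(1, Add(3, -18))) = Mul(Rational(-52, 3), Add(1, -15)) = Mul(Rational(-52, 3), -14) = Rational(728, 3)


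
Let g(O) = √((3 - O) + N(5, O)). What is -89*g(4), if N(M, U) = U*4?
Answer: -89*√15 ≈ -344.70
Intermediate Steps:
N(M, U) = 4*U
g(O) = √(3 + 3*O) (g(O) = √((3 - O) + 4*O) = √(3 + 3*O))
-89*g(4) = -89*√(3 + 3*4) = -89*√(3 + 12) = -89*√15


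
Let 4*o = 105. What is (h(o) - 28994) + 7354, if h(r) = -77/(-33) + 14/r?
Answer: -324557/15 ≈ -21637.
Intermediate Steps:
o = 105/4 (o = (1/4)*105 = 105/4 ≈ 26.250)
h(r) = 7/3 + 14/r (h(r) = -77*(-1/33) + 14/r = 7/3 + 14/r)
(h(o) - 28994) + 7354 = ((7/3 + 14/(105/4)) - 28994) + 7354 = ((7/3 + 14*(4/105)) - 28994) + 7354 = ((7/3 + 8/15) - 28994) + 7354 = (43/15 - 28994) + 7354 = -434867/15 + 7354 = -324557/15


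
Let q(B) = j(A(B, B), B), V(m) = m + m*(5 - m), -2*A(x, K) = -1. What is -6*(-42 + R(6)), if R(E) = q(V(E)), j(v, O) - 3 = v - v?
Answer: 234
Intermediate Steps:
A(x, K) = 1/2 (A(x, K) = -1/2*(-1) = 1/2)
j(v, O) = 3 (j(v, O) = 3 + (v - v) = 3 + 0 = 3)
q(B) = 3
R(E) = 3
-6*(-42 + R(6)) = -6*(-42 + 3) = -6*(-39) = 234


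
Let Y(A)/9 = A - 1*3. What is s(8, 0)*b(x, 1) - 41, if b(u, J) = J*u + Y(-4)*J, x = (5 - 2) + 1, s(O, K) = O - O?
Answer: -41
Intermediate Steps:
Y(A) = -27 + 9*A (Y(A) = 9*(A - 1*3) = 9*(A - 3) = 9*(-3 + A) = -27 + 9*A)
s(O, K) = 0
x = 4 (x = 3 + 1 = 4)
b(u, J) = -63*J + J*u (b(u, J) = J*u + (-27 + 9*(-4))*J = J*u + (-27 - 36)*J = J*u - 63*J = -63*J + J*u)
s(8, 0)*b(x, 1) - 41 = 0*(1*(-63 + 4)) - 41 = 0*(1*(-59)) - 41 = 0*(-59) - 41 = 0 - 41 = -41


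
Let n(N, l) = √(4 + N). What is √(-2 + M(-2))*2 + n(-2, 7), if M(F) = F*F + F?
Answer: √2 ≈ 1.4142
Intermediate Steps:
M(F) = F + F² (M(F) = F² + F = F + F²)
√(-2 + M(-2))*2 + n(-2, 7) = √(-2 - 2*(1 - 2))*2 + √(4 - 2) = √(-2 - 2*(-1))*2 + √2 = √(-2 + 2)*2 + √2 = √0*2 + √2 = 0*2 + √2 = 0 + √2 = √2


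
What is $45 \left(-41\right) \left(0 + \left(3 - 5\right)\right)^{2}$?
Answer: $-7380$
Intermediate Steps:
$45 \left(-41\right) \left(0 + \left(3 - 5\right)\right)^{2} = - 1845 \left(0 + \left(3 - 5\right)\right)^{2} = - 1845 \left(0 - 2\right)^{2} = - 1845 \left(-2\right)^{2} = \left(-1845\right) 4 = -7380$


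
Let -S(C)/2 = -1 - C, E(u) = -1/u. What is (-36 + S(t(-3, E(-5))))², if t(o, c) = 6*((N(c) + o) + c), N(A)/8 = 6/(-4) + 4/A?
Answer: 72965764/25 ≈ 2.9186e+6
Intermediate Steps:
N(A) = -12 + 32/A (N(A) = 8*(6/(-4) + 4/A) = 8*(6*(-¼) + 4/A) = 8*(-3/2 + 4/A) = -12 + 32/A)
t(o, c) = -72 + 6*c + 6*o + 192/c (t(o, c) = 6*(((-12 + 32/c) + o) + c) = 6*((-12 + o + 32/c) + c) = 6*(-12 + c + o + 32/c) = -72 + 6*c + 6*o + 192/c)
S(C) = 2 + 2*C (S(C) = -2*(-1 - C) = 2 + 2*C)
(-36 + S(t(-3, E(-5))))² = (-36 + (2 + 2*(-72 + 6*(-1/(-5)) + 6*(-3) + 192/((-1/(-5))))))² = (-36 + (2 + 2*(-72 + 6*(-1*(-⅕)) - 18 + 192/((-1*(-⅕))))))² = (-36 + (2 + 2*(-72 + 6*(⅕) - 18 + 192/(⅕))))² = (-36 + (2 + 2*(-72 + 6/5 - 18 + 192*5)))² = (-36 + (2 + 2*(-72 + 6/5 - 18 + 960)))² = (-36 + (2 + 2*(4356/5)))² = (-36 + (2 + 8712/5))² = (-36 + 8722/5)² = (8542/5)² = 72965764/25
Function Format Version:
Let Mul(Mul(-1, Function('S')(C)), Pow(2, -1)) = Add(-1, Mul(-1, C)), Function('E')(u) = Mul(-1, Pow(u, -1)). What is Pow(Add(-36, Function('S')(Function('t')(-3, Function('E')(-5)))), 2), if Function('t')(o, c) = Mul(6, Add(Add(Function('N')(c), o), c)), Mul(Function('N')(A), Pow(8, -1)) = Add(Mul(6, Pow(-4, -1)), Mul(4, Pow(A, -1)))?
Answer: Rational(72965764, 25) ≈ 2.9186e+6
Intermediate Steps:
Function('N')(A) = Add(-12, Mul(32, Pow(A, -1))) (Function('N')(A) = Mul(8, Add(Mul(6, Pow(-4, -1)), Mul(4, Pow(A, -1)))) = Mul(8, Add(Mul(6, Rational(-1, 4)), Mul(4, Pow(A, -1)))) = Mul(8, Add(Rational(-3, 2), Mul(4, Pow(A, -1)))) = Add(-12, Mul(32, Pow(A, -1))))
Function('t')(o, c) = Add(-72, Mul(6, c), Mul(6, o), Mul(192, Pow(c, -1))) (Function('t')(o, c) = Mul(6, Add(Add(Add(-12, Mul(32, Pow(c, -1))), o), c)) = Mul(6, Add(Add(-12, o, Mul(32, Pow(c, -1))), c)) = Mul(6, Add(-12, c, o, Mul(32, Pow(c, -1)))) = Add(-72, Mul(6, c), Mul(6, o), Mul(192, Pow(c, -1))))
Function('S')(C) = Add(2, Mul(2, C)) (Function('S')(C) = Mul(-2, Add(-1, Mul(-1, C))) = Add(2, Mul(2, C)))
Pow(Add(-36, Function('S')(Function('t')(-3, Function('E')(-5)))), 2) = Pow(Add(-36, Add(2, Mul(2, Add(-72, Mul(6, Mul(-1, Pow(-5, -1))), Mul(6, -3), Mul(192, Pow(Mul(-1, Pow(-5, -1)), -1)))))), 2) = Pow(Add(-36, Add(2, Mul(2, Add(-72, Mul(6, Mul(-1, Rational(-1, 5))), -18, Mul(192, Pow(Mul(-1, Rational(-1, 5)), -1)))))), 2) = Pow(Add(-36, Add(2, Mul(2, Add(-72, Mul(6, Rational(1, 5)), -18, Mul(192, Pow(Rational(1, 5), -1)))))), 2) = Pow(Add(-36, Add(2, Mul(2, Add(-72, Rational(6, 5), -18, Mul(192, 5))))), 2) = Pow(Add(-36, Add(2, Mul(2, Add(-72, Rational(6, 5), -18, 960)))), 2) = Pow(Add(-36, Add(2, Mul(2, Rational(4356, 5)))), 2) = Pow(Add(-36, Add(2, Rational(8712, 5))), 2) = Pow(Add(-36, Rational(8722, 5)), 2) = Pow(Rational(8542, 5), 2) = Rational(72965764, 25)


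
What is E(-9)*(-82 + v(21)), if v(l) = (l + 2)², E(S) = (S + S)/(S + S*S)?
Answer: -447/4 ≈ -111.75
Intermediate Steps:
E(S) = 2*S/(S + S²) (E(S) = (2*S)/(S + S²) = 2*S/(S + S²))
v(l) = (2 + l)²
E(-9)*(-82 + v(21)) = (2/(1 - 9))*(-82 + (2 + 21)²) = (2/(-8))*(-82 + 23²) = (2*(-⅛))*(-82 + 529) = -¼*447 = -447/4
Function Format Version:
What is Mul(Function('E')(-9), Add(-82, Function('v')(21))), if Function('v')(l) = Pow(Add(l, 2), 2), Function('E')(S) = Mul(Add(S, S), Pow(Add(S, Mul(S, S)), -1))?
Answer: Rational(-447, 4) ≈ -111.75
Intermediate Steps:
Function('E')(S) = Mul(2, S, Pow(Add(S, Pow(S, 2)), -1)) (Function('E')(S) = Mul(Mul(2, S), Pow(Add(S, Pow(S, 2)), -1)) = Mul(2, S, Pow(Add(S, Pow(S, 2)), -1)))
Function('v')(l) = Pow(Add(2, l), 2)
Mul(Function('E')(-9), Add(-82, Function('v')(21))) = Mul(Mul(2, Pow(Add(1, -9), -1)), Add(-82, Pow(Add(2, 21), 2))) = Mul(Mul(2, Pow(-8, -1)), Add(-82, Pow(23, 2))) = Mul(Mul(2, Rational(-1, 8)), Add(-82, 529)) = Mul(Rational(-1, 4), 447) = Rational(-447, 4)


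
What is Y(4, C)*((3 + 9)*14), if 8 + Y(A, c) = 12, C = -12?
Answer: 672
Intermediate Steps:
Y(A, c) = 4 (Y(A, c) = -8 + 12 = 4)
Y(4, C)*((3 + 9)*14) = 4*((3 + 9)*14) = 4*(12*14) = 4*168 = 672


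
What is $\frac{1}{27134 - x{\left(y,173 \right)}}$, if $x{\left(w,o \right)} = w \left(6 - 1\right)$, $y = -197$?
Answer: $\frac{1}{28119} \approx 3.5563 \cdot 10^{-5}$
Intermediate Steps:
$x{\left(w,o \right)} = 5 w$ ($x{\left(w,o \right)} = w 5 = 5 w$)
$\frac{1}{27134 - x{\left(y,173 \right)}} = \frac{1}{27134 - 5 \left(-197\right)} = \frac{1}{27134 - -985} = \frac{1}{27134 + 985} = \frac{1}{28119}$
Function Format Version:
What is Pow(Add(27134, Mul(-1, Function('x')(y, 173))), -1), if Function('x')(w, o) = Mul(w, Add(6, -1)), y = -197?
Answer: Rational(1, 28119) ≈ 3.5563e-5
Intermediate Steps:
Function('x')(w, o) = Mul(5, w) (Function('x')(w, o) = Mul(w, 5) = Mul(5, w))
Pow(Add(27134, Mul(-1, Function('x')(y, 173))), -1) = Pow(Add(27134, Mul(-1, Mul(5, -197))), -1) = Pow(Add(27134, Mul(-1, -985)), -1) = Pow(Add(27134, 985), -1) = Pow(28119, -1) = Rational(1, 28119)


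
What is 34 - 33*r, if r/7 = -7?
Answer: 1651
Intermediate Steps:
r = -49 (r = 7*(-7) = -49)
34 - 33*r = 34 - 33*(-49) = 34 + 1617 = 1651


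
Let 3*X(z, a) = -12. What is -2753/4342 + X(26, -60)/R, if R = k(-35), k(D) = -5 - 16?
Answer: -40445/91182 ≈ -0.44356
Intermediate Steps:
X(z, a) = -4 (X(z, a) = (⅓)*(-12) = -4)
k(D) = -21
R = -21
-2753/4342 + X(26, -60)/R = -2753/4342 - 4/(-21) = -2753*1/4342 - 4*(-1/21) = -2753/4342 + 4/21 = -40445/91182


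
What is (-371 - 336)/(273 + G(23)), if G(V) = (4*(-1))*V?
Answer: -707/181 ≈ -3.9061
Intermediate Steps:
G(V) = -4*V
(-371 - 336)/(273 + G(23)) = (-371 - 336)/(273 - 4*23) = -707/(273 - 92) = -707/181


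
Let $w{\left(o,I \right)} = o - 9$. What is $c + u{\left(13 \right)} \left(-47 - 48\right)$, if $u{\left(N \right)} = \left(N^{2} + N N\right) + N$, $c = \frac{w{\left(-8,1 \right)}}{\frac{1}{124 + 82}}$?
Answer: $-36847$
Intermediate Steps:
$w{\left(o,I \right)} = -9 + o$
$c = -3502$ ($c = \frac{-9 - 8}{\frac{1}{124 + 82}} = - \frac{17}{\frac{1}{206}} = - 17 \frac{1}{\frac{1}{206}} = \left(-17\right) 206 = -3502$)
$u{\left(N \right)} = N + 2 N^{2}$ ($u{\left(N \right)} = \left(N^{2} + N^{2}\right) + N = 2 N^{2} + N = N + 2 N^{2}$)
$c + u{\left(13 \right)} \left(-47 - 48\right) = -3502 + 13 \left(1 + 2 \cdot 13\right) \left(-47 - 48\right) = -3502 + 13 \left(1 + 26\right) \left(-47 - 48\right) = -3502 + 13 \cdot 27 \left(-95\right) = -3502 + 351 \left(-95\right) = -3502 - 33345 = -36847$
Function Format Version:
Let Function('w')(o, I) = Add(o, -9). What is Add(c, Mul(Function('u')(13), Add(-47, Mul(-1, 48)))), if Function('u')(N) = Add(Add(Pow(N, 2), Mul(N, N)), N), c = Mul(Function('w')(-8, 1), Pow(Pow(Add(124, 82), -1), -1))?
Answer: -36847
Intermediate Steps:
Function('w')(o, I) = Add(-9, o)
c = -3502 (c = Mul(Add(-9, -8), Pow(Pow(Add(124, 82), -1), -1)) = Mul(-17, Pow(Pow(206, -1), -1)) = Mul(-17, Pow(Rational(1, 206), -1)) = Mul(-17, 206) = -3502)
Function('u')(N) = Add(N, Mul(2, Pow(N, 2))) (Function('u')(N) = Add(Add(Pow(N, 2), Pow(N, 2)), N) = Add(Mul(2, Pow(N, 2)), N) = Add(N, Mul(2, Pow(N, 2))))
Add(c, Mul(Function('u')(13), Add(-47, Mul(-1, 48)))) = Add(-3502, Mul(Mul(13, Add(1, Mul(2, 13))), Add(-47, Mul(-1, 48)))) = Add(-3502, Mul(Mul(13, Add(1, 26)), Add(-47, -48))) = Add(-3502, Mul(Mul(13, 27), -95)) = Add(-3502, Mul(351, -95)) = Add(-3502, -33345) = -36847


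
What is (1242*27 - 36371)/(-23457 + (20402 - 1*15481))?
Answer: 2837/18536 ≈ 0.15305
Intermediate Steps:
(1242*27 - 36371)/(-23457 + (20402 - 1*15481)) = (33534 - 36371)/(-23457 + (20402 - 15481)) = -2837/(-23457 + 4921) = -2837/(-18536) = -2837*(-1/18536) = 2837/18536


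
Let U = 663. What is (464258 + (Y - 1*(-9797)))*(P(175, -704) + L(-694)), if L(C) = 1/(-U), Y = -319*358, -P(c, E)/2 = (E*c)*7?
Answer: 10551465715573/17 ≈ 6.2067e+11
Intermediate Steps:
P(c, E) = -14*E*c (P(c, E) = -2*E*c*7 = -14*E*c)
Y = -114202
L(C) = -1/663 (L(C) = 1/(-1*663) = 1/(-663) = -1/663)
(464258 + (Y - 1*(-9797)))*(P(175, -704) + L(-694)) = (464258 + (-114202 - 1*(-9797)))*(-14*(-704)*175 - 1/663) = (464258 + (-114202 + 9797))*(1724800 - 1/663) = (464258 - 104405)*(1143542399/663) = 359853*(1143542399/663) = 10551465715573/17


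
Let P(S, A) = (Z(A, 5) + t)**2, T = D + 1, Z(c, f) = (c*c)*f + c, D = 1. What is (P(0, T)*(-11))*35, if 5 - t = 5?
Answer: -186340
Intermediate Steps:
t = 0 (t = 5 - 1*5 = 5 - 5 = 0)
Z(c, f) = c + f*c**2 (Z(c, f) = c**2*f + c = f*c**2 + c = c + f*c**2)
T = 2 (T = 1 + 1 = 2)
P(S, A) = A**2*(1 + 5*A)**2 (P(S, A) = (A*(1 + A*5) + 0)**2 = (A*(1 + 5*A) + 0)**2 = (A*(1 + 5*A))**2 = A**2*(1 + 5*A)**2)
(P(0, T)*(-11))*35 = ((2**2*(1 + 5*2)**2)*(-11))*35 = ((4*(1 + 10)**2)*(-11))*35 = ((4*11**2)*(-11))*35 = ((4*121)*(-11))*35 = (484*(-11))*35 = -5324*35 = -186340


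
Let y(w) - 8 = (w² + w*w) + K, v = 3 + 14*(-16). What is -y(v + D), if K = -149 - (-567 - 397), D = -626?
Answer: -1435641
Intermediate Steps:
v = -221 (v = 3 - 224 = -221)
K = 815 (K = -149 - 1*(-964) = -149 + 964 = 815)
y(w) = 823 + 2*w² (y(w) = 8 + ((w² + w*w) + 815) = 8 + ((w² + w²) + 815) = 8 + (2*w² + 815) = 8 + (815 + 2*w²) = 823 + 2*w²)
-y(v + D) = -(823 + 2*(-221 - 626)²) = -(823 + 2*(-847)²) = -(823 + 2*717409) = -(823 + 1434818) = -1*1435641 = -1435641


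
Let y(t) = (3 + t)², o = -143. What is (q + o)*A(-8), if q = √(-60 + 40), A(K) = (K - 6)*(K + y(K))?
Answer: 34034 - 476*I*√5 ≈ 34034.0 - 1064.4*I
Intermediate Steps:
A(K) = (-6 + K)*(K + (3 + K)²) (A(K) = (K - 6)*(K + (3 + K)²) = (-6 + K)*(K + (3 + K)²))
q = 2*I*√5 (q = √(-20) = 2*I*√5 ≈ 4.4721*I)
(q + o)*A(-8) = (2*I*√5 - 143)*(-54 + (-8)² + (-8)³ - 33*(-8)) = (-143 + 2*I*√5)*(-54 + 64 - 512 + 264) = (-143 + 2*I*√5)*(-238) = 34034 - 476*I*√5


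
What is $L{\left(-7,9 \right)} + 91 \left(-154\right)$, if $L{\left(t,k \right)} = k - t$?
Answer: $-13998$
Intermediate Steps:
$L{\left(-7,9 \right)} + 91 \left(-154\right) = \left(9 - -7\right) + 91 \left(-154\right) = \left(9 + 7\right) - 14014 = 16 - 14014 = -13998$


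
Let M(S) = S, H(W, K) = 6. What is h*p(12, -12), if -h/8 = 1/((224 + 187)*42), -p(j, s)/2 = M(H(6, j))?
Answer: 16/2877 ≈ 0.0055614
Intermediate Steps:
p(j, s) = -12 (p(j, s) = -2*6 = -12)
h = -4/8631 (h = -8/((224 + 187)*42) = -8/(411*42) = -8*1/17262 = -4/8631 ≈ -0.00046345)
h*p(12, -12) = -4/8631*(-12) = 16/2877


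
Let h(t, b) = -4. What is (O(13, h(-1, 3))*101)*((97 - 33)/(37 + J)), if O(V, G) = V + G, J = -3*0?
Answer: 58176/37 ≈ 1572.3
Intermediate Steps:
J = 0
O(V, G) = G + V
(O(13, h(-1, 3))*101)*((97 - 33)/(37 + J)) = ((-4 + 13)*101)*((97 - 33)/(37 + 0)) = (9*101)*(64/37) = 909*(64*(1/37)) = 909*(64/37) = 58176/37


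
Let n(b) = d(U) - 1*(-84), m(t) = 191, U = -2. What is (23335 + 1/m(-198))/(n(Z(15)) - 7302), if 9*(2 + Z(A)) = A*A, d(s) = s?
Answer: -2228493/689510 ≈ -3.2320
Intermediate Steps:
Z(A) = -2 + A**2/9 (Z(A) = -2 + (A*A)/9 = -2 + A**2/9)
n(b) = 82 (n(b) = -2 - 1*(-84) = -2 + 84 = 82)
(23335 + 1/m(-198))/(n(Z(15)) - 7302) = (23335 + 1/191)/(82 - 7302) = (23335 + 1/191)/(-7220) = (4456986/191)*(-1/7220) = -2228493/689510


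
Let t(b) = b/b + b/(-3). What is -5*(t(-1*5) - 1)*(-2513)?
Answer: 62825/3 ≈ 20942.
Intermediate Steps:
t(b) = 1 - b/3 (t(b) = 1 + b*(-⅓) = 1 - b/3)
-5*(t(-1*5) - 1)*(-2513) = -5*((1 - (-1)*5/3) - 1)*(-2513) = -5*((1 - ⅓*(-5)) - 1)*(-2513) = -5*((1 + 5/3) - 1)*(-2513) = -5*(8/3 - 1)*(-2513) = -5*5/3*(-2513) = -25/3*(-2513) = 62825/3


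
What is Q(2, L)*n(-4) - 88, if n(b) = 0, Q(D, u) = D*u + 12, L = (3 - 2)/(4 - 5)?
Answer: -88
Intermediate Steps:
L = -1 (L = 1/(-1) = 1*(-1) = -1)
Q(D, u) = 12 + D*u
Q(2, L)*n(-4) - 88 = (12 + 2*(-1))*0 - 88 = (12 - 2)*0 - 88 = 10*0 - 88 = 0 - 88 = -88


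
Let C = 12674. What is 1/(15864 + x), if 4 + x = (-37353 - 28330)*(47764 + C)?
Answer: -1/3969733294 ≈ -2.5191e-10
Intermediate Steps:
x = -3969749158 (x = -4 + (-37353 - 28330)*(47764 + 12674) = -4 - 65683*60438 = -4 - 3969749154 = -3969749158)
1/(15864 + x) = 1/(15864 - 3969749158) = 1/(-3969733294) = -1/3969733294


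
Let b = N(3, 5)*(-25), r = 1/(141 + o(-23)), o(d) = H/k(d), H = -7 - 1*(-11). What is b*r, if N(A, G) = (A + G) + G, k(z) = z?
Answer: -7475/3239 ≈ -2.3078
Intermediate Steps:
H = 4 (H = -7 + 11 = 4)
o(d) = 4/d
r = 23/3239 (r = 1/(141 + 4/(-23)) = 1/(141 + 4*(-1/23)) = 1/(141 - 4/23) = 1/(3239/23) = 23/3239 ≈ 0.0071010)
N(A, G) = A + 2*G
b = -325 (b = (3 + 2*5)*(-25) = (3 + 10)*(-25) = 13*(-25) = -325)
b*r = -325*23/3239 = -7475/3239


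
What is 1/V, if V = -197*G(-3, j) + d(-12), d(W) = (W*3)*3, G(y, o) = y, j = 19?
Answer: 1/483 ≈ 0.0020704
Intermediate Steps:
d(W) = 9*W (d(W) = (3*W)*3 = 9*W)
V = 483 (V = -197*(-3) + 9*(-12) = 591 - 108 = 483)
1/V = 1/483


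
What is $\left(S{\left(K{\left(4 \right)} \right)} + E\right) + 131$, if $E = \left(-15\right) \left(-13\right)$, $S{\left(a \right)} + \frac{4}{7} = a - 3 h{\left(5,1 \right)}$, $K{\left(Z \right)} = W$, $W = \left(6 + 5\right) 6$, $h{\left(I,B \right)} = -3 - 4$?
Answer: $\frac{2887}{7} \approx 412.43$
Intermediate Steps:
$h{\left(I,B \right)} = -7$ ($h{\left(I,B \right)} = -3 - 4 = -7$)
$W = 66$ ($W = 11 \cdot 6 = 66$)
$K{\left(Z \right)} = 66$
$S{\left(a \right)} = \frac{143}{7} + a$ ($S{\left(a \right)} = - \frac{4}{7} + \left(a - -21\right) = - \frac{4}{7} + \left(a + 21\right) = - \frac{4}{7} + \left(21 + a\right) = \frac{143}{7} + a$)
$E = 195$
$\left(S{\left(K{\left(4 \right)} \right)} + E\right) + 131 = \left(\left(\frac{143}{7} + 66\right) + 195\right) + 131 = \left(\frac{605}{7} + 195\right) + 131 = \frac{1970}{7} + 131 = \frac{2887}{7}$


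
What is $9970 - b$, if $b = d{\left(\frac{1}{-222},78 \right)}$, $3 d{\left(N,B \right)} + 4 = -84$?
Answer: $\frac{29998}{3} \approx 9999.3$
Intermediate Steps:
$d{\left(N,B \right)} = - \frac{88}{3}$ ($d{\left(N,B \right)} = - \frac{4}{3} + \frac{1}{3} \left(-84\right) = - \frac{4}{3} - 28 = - \frac{88}{3}$)
$b = - \frac{88}{3} \approx -29.333$
$9970 - b = 9970 - - \frac{88}{3} = 9970 + \frac{88}{3} = \frac{29998}{3}$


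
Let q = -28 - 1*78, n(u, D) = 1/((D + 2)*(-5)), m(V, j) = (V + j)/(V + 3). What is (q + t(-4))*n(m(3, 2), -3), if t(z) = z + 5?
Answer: -21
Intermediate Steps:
m(V, j) = (V + j)/(3 + V)
n(u, D) = -1/(5*(2 + D)) (n(u, D) = -⅕/(2 + D) = -1/(5*(2 + D)))
t(z) = 5 + z
q = -106 (q = -28 - 78 = -106)
(q + t(-4))*n(m(3, 2), -3) = (-106 + (5 - 4))*(-1/(10 + 5*(-3))) = (-106 + 1)*(-1/(10 - 15)) = -(-105)/(-5) = -(-105)*(-1)/5 = -105*⅕ = -21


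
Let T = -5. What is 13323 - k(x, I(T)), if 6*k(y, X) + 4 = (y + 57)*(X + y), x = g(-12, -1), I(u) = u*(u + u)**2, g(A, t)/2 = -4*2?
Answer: 50549/3 ≈ 16850.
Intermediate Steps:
g(A, t) = -16 (g(A, t) = 2*(-4*2) = 2*(-8) = -16)
I(u) = 4*u**3 (I(u) = u*(2*u)**2 = u*(4*u**2) = 4*u**3)
x = -16
k(y, X) = -2/3 + (57 + y)*(X + y)/6 (k(y, X) = -2/3 + ((y + 57)*(X + y))/6 = -2/3 + ((57 + y)*(X + y))/6 = -2/3 + (57 + y)*(X + y)/6)
13323 - k(x, I(T)) = 13323 - (-2/3 + (1/6)*(-16)**2 + 19*(4*(-5)**3)/2 + (19/2)*(-16) + (1/6)*(4*(-5)**3)*(-16)) = 13323 - (-2/3 + (1/6)*256 + 19*(4*(-125))/2 - 152 + (1/6)*(4*(-125))*(-16)) = 13323 - (-2/3 + 128/3 + (19/2)*(-500) - 152 + (1/6)*(-500)*(-16)) = 13323 - (-2/3 + 128/3 - 4750 - 152 + 4000/3) = 13323 - 1*(-10580/3) = 13323 + 10580/3 = 50549/3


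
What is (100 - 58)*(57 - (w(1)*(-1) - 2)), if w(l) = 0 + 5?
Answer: 2688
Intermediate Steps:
w(l) = 5
(100 - 58)*(57 - (w(1)*(-1) - 2)) = (100 - 58)*(57 - (5*(-1) - 2)) = 42*(57 - (-5 - 2)) = 42*(57 - 1*(-7)) = 42*(57 + 7) = 42*64 = 2688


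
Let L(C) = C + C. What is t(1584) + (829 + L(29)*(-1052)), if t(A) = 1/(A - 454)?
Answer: -68011309/1130 ≈ -60187.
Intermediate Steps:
L(C) = 2*C
t(A) = 1/(-454 + A)
t(1584) + (829 + L(29)*(-1052)) = 1/(-454 + 1584) + (829 + (2*29)*(-1052)) = 1/1130 + (829 + 58*(-1052)) = 1/1130 + (829 - 61016) = 1/1130 - 60187 = -68011309/1130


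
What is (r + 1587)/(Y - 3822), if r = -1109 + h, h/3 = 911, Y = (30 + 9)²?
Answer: -247/177 ≈ -1.3955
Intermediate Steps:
Y = 1521 (Y = 39² = 1521)
h = 2733 (h = 3*911 = 2733)
r = 1624 (r = -1109 + 2733 = 1624)
(r + 1587)/(Y - 3822) = (1624 + 1587)/(1521 - 3822) = 3211/(-2301) = 3211*(-1/2301) = -247/177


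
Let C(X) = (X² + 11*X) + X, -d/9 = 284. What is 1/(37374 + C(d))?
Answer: 1/6539838 ≈ 1.5291e-7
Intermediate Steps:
d = -2556 (d = -9*284 = -2556)
C(X) = X² + 12*X
1/(37374 + C(d)) = 1/(37374 - 2556*(12 - 2556)) = 1/(37374 - 2556*(-2544)) = 1/(37374 + 6502464) = 1/6539838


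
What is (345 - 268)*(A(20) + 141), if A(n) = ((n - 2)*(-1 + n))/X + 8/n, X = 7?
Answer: 73249/5 ≈ 14650.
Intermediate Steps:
A(n) = 8/n + (-1 + n)*(-2 + n)/7 (A(n) = ((n - 2)*(-1 + n))/7 + 8/n = ((-2 + n)*(-1 + n))*(⅐) + 8/n = ((-1 + n)*(-2 + n))*(⅐) + 8/n = (-1 + n)*(-2 + n)/7 + 8/n = 8/n + (-1 + n)*(-2 + n)/7)
(345 - 268)*(A(20) + 141) = (345 - 268)*((⅐)*(56 + 20*(2 + 20² - 3*20))/20 + 141) = 77*((⅐)*(1/20)*(56 + 20*(2 + 400 - 60)) + 141) = 77*((⅐)*(1/20)*(56 + 20*342) + 141) = 77*((⅐)*(1/20)*(56 + 6840) + 141) = 77*((⅐)*(1/20)*6896 + 141) = 77*(1724/35 + 141) = 77*(6659/35) = 73249/5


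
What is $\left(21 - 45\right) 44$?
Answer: $-1056$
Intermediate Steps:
$\left(21 - 45\right) 44 = \left(-24\right) 44 = -1056$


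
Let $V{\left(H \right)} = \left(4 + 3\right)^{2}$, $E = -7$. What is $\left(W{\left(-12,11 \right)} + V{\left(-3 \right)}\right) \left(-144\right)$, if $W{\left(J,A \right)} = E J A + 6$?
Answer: $-140976$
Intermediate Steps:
$W{\left(J,A \right)} = 6 - 7 A J$ ($W{\left(J,A \right)} = - 7 J A + 6 = - 7 A J + 6 = 6 - 7 A J$)
$V{\left(H \right)} = 49$ ($V{\left(H \right)} = 7^{2} = 49$)
$\left(W{\left(-12,11 \right)} + V{\left(-3 \right)}\right) \left(-144\right) = \left(\left(6 - 77 \left(-12\right)\right) + 49\right) \left(-144\right) = \left(\left(6 + 924\right) + 49\right) \left(-144\right) = \left(930 + 49\right) \left(-144\right) = 979 \left(-144\right) = -140976$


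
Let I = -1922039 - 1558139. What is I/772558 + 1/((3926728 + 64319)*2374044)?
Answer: -16487206128263315773/3659963080060602972 ≈ -4.5047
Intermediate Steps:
I = -3480178
I/772558 + 1/((3926728 + 64319)*2374044) = -3480178/772558 + 1/((3926728 + 64319)*2374044) = -3480178*1/772558 + (1/2374044)/3991047 = -1740089/386279 + (1/3991047)*(1/2374044) = -1740089/386279 + 1/9474921184068 = -16487206128263315773/3659963080060602972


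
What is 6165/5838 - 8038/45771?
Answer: 78417457/89070366 ≈ 0.88040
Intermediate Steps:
6165/5838 - 8038/45771 = 6165*(1/5838) - 8038*1/45771 = 2055/1946 - 8038/45771 = 78417457/89070366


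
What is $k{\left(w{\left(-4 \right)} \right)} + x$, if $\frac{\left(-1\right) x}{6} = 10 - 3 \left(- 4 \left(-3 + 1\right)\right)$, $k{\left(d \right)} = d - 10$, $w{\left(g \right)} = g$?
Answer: $70$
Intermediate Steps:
$k{\left(d \right)} = -10 + d$
$x = 84$ ($x = - 6 \left(10 - 3 \left(- 4 \left(-3 + 1\right)\right)\right) = - 6 \left(10 - 3 \left(\left(-4\right) \left(-2\right)\right)\right) = - 6 \left(10 - 24\right) = \left(-6\right) \left(-14\right) = 84$)
$k{\left(w{\left(-4 \right)} \right)} + x = \left(-10 - 4\right) + 84 = -14 + 84 = 70$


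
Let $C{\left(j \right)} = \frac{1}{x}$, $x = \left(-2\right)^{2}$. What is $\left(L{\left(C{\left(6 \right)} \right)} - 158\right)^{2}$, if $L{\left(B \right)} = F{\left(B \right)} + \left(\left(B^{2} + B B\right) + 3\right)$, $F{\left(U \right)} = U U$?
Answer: $\frac{6135529}{256} \approx 23967.0$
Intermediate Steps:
$x = 4$
$F{\left(U \right)} = U^{2}$
$C{\left(j \right)} = \frac{1}{4}$
$L{\left(B \right)} = 3 + 3 B^{2}$ ($L{\left(B \right)} = B^{2} + \left(\left(B^{2} + B B\right) + 3\right) = B^{2} + \left(\left(B^{2} + B^{2}\right) + 3\right) = B^{2} + \left(2 B^{2} + 3\right) = B^{2} + \left(3 + 2 B^{2}\right) = 3 + 3 B^{2}$)
$\left(L{\left(C{\left(6 \right)} \right)} - 158\right)^{2} = \left(\left(3 + \frac{3}{16}\right) - 158\right)^{2} = \left(\frac{51}{16} - 158\right)^{2} = \left(- \frac{2477}{16}\right)^{2} = \frac{6135529}{256}$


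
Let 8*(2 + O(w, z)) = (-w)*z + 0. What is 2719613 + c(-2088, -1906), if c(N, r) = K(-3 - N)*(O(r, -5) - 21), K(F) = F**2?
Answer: -21103593373/4 ≈ -5.2759e+9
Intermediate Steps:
O(w, z) = -2 - w*z/8 (O(w, z) = -2 + ((-w)*z + 0)/8 = -2 + (-w*z + 0)/8 = -2 + (-w*z)/8 = -2 - w*z/8)
c(N, r) = (-3 - N)**2*(-23 + 5*r/8) (c(N, r) = (-3 - N)**2*((-2 - 1/8*r*(-5)) - 21) = (-3 - N)**2*((-2 + 5*r/8) - 21) = (-3 - N)**2*(-23 + 5*r/8))
2719613 + c(-2088, -1906) = 2719613 + (3 - 2088)**2*(-184 + 5*(-1906))/8 = 2719613 + (1/8)*(-2085)**2*(-184 - 9530) = 2719613 + (1/8)*4347225*(-9714) = 2719613 - 21114471825/4 = -21103593373/4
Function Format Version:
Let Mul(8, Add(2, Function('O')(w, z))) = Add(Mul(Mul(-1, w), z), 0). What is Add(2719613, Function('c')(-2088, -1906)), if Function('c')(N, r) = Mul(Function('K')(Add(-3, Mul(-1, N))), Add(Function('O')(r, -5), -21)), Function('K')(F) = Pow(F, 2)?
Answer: Rational(-21103593373, 4) ≈ -5.2759e+9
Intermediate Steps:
Function('O')(w, z) = Add(-2, Mul(Rational(-1, 8), w, z)) (Function('O')(w, z) = Add(-2, Mul(Rational(1, 8), Add(Mul(Mul(-1, w), z), 0))) = Add(-2, Mul(Rational(1, 8), Add(Mul(-1, w, z), 0))) = Add(-2, Mul(Rational(1, 8), Mul(-1, w, z))) = Add(-2, Mul(Rational(-1, 8), w, z)))
Function('c')(N, r) = Mul(Pow(Add(-3, Mul(-1, N)), 2), Add(-23, Mul(Rational(5, 8), r))) (Function('c')(N, r) = Mul(Pow(Add(-3, Mul(-1, N)), 2), Add(Add(-2, Mul(Rational(-1, 8), r, -5)), -21)) = Mul(Pow(Add(-3, Mul(-1, N)), 2), Add(Add(-2, Mul(Rational(5, 8), r)), -21)) = Mul(Pow(Add(-3, Mul(-1, N)), 2), Add(-23, Mul(Rational(5, 8), r))))
Add(2719613, Function('c')(-2088, -1906)) = Add(2719613, Mul(Rational(1, 8), Pow(Add(3, -2088), 2), Add(-184, Mul(5, -1906)))) = Add(2719613, Mul(Rational(1, 8), Pow(-2085, 2), Add(-184, -9530))) = Add(2719613, Mul(Rational(1, 8), 4347225, -9714)) = Add(2719613, Rational(-21114471825, 4)) = Rational(-21103593373, 4)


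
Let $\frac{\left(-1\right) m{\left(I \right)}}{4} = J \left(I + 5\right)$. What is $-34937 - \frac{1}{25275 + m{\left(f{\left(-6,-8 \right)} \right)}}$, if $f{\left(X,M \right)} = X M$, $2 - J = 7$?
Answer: $- \frac{920065896}{26335} \approx -34937.0$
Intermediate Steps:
$J = -5$ ($J = 2 - 7 = -5$)
$f{\left(X,M \right)} = M X$
$m{\left(I \right)} = 100 + 20 I$ ($m{\left(I \right)} = - 4 \left(- 5 \left(I + 5\right)\right) = - 4 \left(- 5 \left(5 + I\right)\right) = - 4 \left(-25 - 5 I\right) = 100 + 20 I$)
$-34937 - \frac{1}{25275 + m{\left(f{\left(-6,-8 \right)} \right)}} = -34937 - \frac{1}{25275 + \left(100 + 20 \left(\left(-8\right) \left(-6\right)\right)\right)} = -34937 - \frac{1}{25275 + \left(100 + 20 \cdot 48\right)} = -34937 - \frac{1}{25275 + \left(100 + 960\right)} = -34937 - \frac{1}{25275 + 1060} = -34937 - \frac{1}{26335} = - \frac{920065896}{26335}$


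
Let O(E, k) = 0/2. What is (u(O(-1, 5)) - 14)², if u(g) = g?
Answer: 196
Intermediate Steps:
O(E, k) = 0 (O(E, k) = 0*(½) = 0)
(u(O(-1, 5)) - 14)² = (0 - 14)² = (-14)² = 196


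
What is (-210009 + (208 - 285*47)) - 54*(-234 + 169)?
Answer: -219686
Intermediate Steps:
(-210009 + (208 - 285*47)) - 54*(-234 + 169) = (-210009 + (208 - 13395)) - 54*(-65) = (-210009 - 13187) + 3510 = -223196 + 3510 = -219686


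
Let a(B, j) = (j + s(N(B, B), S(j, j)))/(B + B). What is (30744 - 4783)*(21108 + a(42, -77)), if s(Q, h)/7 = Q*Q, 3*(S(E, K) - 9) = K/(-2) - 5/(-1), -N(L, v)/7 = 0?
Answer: 6575531885/12 ≈ 5.4796e+8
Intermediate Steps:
N(L, v) = 0 (N(L, v) = -7*0 = 0)
S(E, K) = 32/3 - K/6 (S(E, K) = 9 + (K/(-2) - 5/(-1))/3 = 9 + (K*(-½) - 5*(-1))/3 = 9 + (-K/2 + 5)/3 = 9 + (5 - K/2)/3 = 9 + (5/3 - K/6) = 32/3 - K/6)
s(Q, h) = 7*Q² (s(Q, h) = 7*(Q*Q) = 7*Q²)
a(B, j) = j/(2*B) (a(B, j) = (j + 7*0²)/(B + B) = (j + 7*0)/((2*B)) = (j + 0)*(1/(2*B)) = j*(1/(2*B)) = j/(2*B))
(30744 - 4783)*(21108 + a(42, -77)) = (30744 - 4783)*(21108 + (½)*(-77)/42) = 25961*(21108 + (½)*(-77)*(1/42)) = 25961*(21108 - 11/12) = 25961*(253285/12) = 6575531885/12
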